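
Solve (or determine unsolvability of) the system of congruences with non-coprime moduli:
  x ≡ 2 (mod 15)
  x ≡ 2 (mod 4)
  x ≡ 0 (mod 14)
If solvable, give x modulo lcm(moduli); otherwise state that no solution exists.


Moduli 15, 4, 14 are not pairwise coprime, so CRT works modulo lcm(m_i) when all pairwise compatibility conditions hold.
Pairwise compatibility: gcd(m_i, m_j) must divide a_i - a_j for every pair.
Merge one congruence at a time:
  Start: x ≡ 2 (mod 15).
  Combine with x ≡ 2 (mod 4): gcd(15, 4) = 1; 2 - 2 = 0, which IS divisible by 1, so compatible.
    Write x = 2 + 15·t and substitute into x ≡ 2 (mod 4): 15·t ≡ 2 − 2 = 0 (mod 4).
    Reduce coefficients mod 4: 3·t ≡ 0 (mod 4).
    The inverse of 3 mod 4 is 3 (since 3·3 = 9 = 2·4 + 1), so t ≡ 3·0 = 0 ≡ 0 (mod 4).
    Then x = 2 + 15·0 = 2, valid modulo lcm(15, 4) = 60: x ≡ 2 (mod 60).
  Combine with x ≡ 0 (mod 14): gcd(60, 14) = 2; 0 - 2 = -2, which IS divisible by 2, so compatible.
    Write x = 2 + 60·t and substitute into x ≡ 0 (mod 14): 60·t ≡ 0 − 2 = -2 (mod 14).
    Divide the congruence (and modulus) by g = 2: 30·t ≡ -1 (mod 7).
    Reduce coefficients mod 7: 2·t ≡ 6 (mod 7).
    The inverse of 2 mod 7 is 4 (since 2·4 = 8 = 1·7 + 1), so t ≡ 4·6 = 24 ≡ 3 (mod 7).
    Then x = 2 + 60·3 = 182, valid modulo lcm(60, 14) = 420: x ≡ 182 (mod 420).
Verify: 182 mod 15 = 2, 182 mod 4 = 2, 182 mod 14 = 0.

x ≡ 182 (mod 420).


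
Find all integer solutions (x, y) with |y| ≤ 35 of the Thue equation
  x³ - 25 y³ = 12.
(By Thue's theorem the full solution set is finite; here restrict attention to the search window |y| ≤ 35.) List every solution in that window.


The equation is x³ - 25y³ = 12. For fixed y, x³ = 25·y³ + 12, so a solution requires the RHS to be a perfect cube.
Strategy: iterate y from -35 to 35, compute RHS = 25·y³ + 12, and check whether it is a (positive or negative) perfect cube.
Check small values of y:
  y = 0: RHS = 12 is not a perfect cube.
  y = 1: RHS = 37 is not a perfect cube.
  y = -1: RHS = -13 is not a perfect cube.
  y = 2: RHS = 212 is not a perfect cube.
  y = -2: RHS = -188 is not a perfect cube.
  y = 3: RHS = 687 is not a perfect cube.
  y = -3: RHS = -663 is not a perfect cube.
Continuing the search up to |y| = 35 finds no solutions either.
No (x, y) in the scanned range satisfies the equation.

No integer solutions with |y| ≤ 35.


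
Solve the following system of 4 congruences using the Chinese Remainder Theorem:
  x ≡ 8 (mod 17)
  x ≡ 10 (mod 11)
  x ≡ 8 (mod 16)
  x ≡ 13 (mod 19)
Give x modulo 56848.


Product of moduli M = 17 · 11 · 16 · 19 = 56848.
Merge one congruence at a time:
  Start: x ≡ 8 (mod 17).
  Combine with x ≡ 10 (mod 11); new modulus lcm = 187.
    Write x = 8 + 17·t and substitute into x ≡ 10 (mod 11): 17·t ≡ 10 − 8 = 2 (mod 11).
    Reduce coefficients mod 11: 6·t ≡ 2 (mod 11).
    The inverse of 6 mod 11 is 2 (since 6·2 = 12 = 1·11 + 1), so t ≡ 2·2 = 4 ≡ 4 (mod 11).
    Then x = 8 + 17·4 = 76, valid modulo lcm(17, 11) = 187: x ≡ 76 (mod 187).
  Combine with x ≡ 8 (mod 16); new modulus lcm = 2992.
    Write x = 76 + 187·t and substitute into x ≡ 8 (mod 16): 187·t ≡ 8 − 76 = -68 (mod 16).
    Reduce coefficients mod 16: 11·t ≡ 12 (mod 16).
    The inverse of 11 mod 16 is 3 (since 11·3 = 33 = 2·16 + 1), so t ≡ 3·12 = 36 ≡ 4 (mod 16).
    Then x = 76 + 187·4 = 824, valid modulo lcm(187, 16) = 2992: x ≡ 824 (mod 2992).
  Combine with x ≡ 13 (mod 19); new modulus lcm = 56848.
    Write x = 824 + 2992·t and substitute into x ≡ 13 (mod 19): 2992·t ≡ 13 − 824 = -811 (mod 19).
    Reduce coefficients mod 19: 9·t ≡ 6 (mod 19).
    The inverse of 9 mod 19 is 17 (since 9·17 = 153 = 8·19 + 1), so t ≡ 17·6 = 102 ≡ 7 (mod 19).
    Then x = 824 + 2992·7 = 21768, valid modulo lcm(2992, 19) = 56848: x ≡ 21768 (mod 56848).
Verify against each original: 21768 mod 17 = 8, 21768 mod 11 = 10, 21768 mod 16 = 8, 21768 mod 19 = 13.

x ≡ 21768 (mod 56848).


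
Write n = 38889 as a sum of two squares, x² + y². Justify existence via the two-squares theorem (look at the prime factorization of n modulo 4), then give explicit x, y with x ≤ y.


Step 1: Factor n = 38889 = 3^2 · 29 · 149.
Step 2: Check the mod-4 condition on each prime factor: 3 ≡ 3 (mod 4), exponent 2 (must be even); 29 ≡ 1 (mod 4), exponent 1; 149 ≡ 1 (mod 4), exponent 1.
All primes ≡ 3 (mod 4) appear to even exponent (or don't appear), so by the two-squares theorem n IS expressible as a sum of two squares.
Step 3: Build a representation. Group n = k² · m with k = 3 and m = 29 · 149 = 4321 (a product of primes ≡ 1 (mod 4)); a representation of m scales to one of n via (k·x)² + (k·y)² = k²(x² + y²). Each prime p ≡ 1 (mod 4) is itself a sum of two squares; find a² by testing p − a² for a perfect square:
  29: 29 − 1² = 28, 29 − 2² = 25 = 5² ⇒ 29 = 2² + 5².
  149: 149 − 1² = 148, 149 − 2² = 145, 149 − 3² = 140, 149 − 4² = 133, 149 − 5² = 124, 149 − 6² = 113, 149 − 7² = 100 = 10² ⇒ 149 = 7² + 10².
  Combine using the Brahmagupta–Fibonacci identity (a² + b²)(c² + d²) = (ac − bd)² + (ad + bc)² = (ac + bd)² + (ad − bc)²:
  29 · 149 = 4321: from (2² + 5²)(7² + 10²), take (2·7 − 5·10, 2·10 + 5·7) = (14 − 50, 20 + 35) = (-36, 55); dropping signs (only squares matter) gives (36, 55); check 36² + 55² = 1296 + 3025 = 4321 ✓.
  Scale by k = 3: (3·36, 3·55) = (108, 165).
Step 4: Order so x ≤ y and verify: 108² + 165² = 11664 + 27225 = 38889 = n. ✓

n = 38889 = 108² + 165² (one valid representation with x ≤ y).


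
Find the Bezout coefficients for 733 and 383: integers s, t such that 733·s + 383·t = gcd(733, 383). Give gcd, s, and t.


Euclidean algorithm on (733, 383) — divide until remainder is 0:
  733 = 1 · 383 + 350
  383 = 1 · 350 + 33
  350 = 10 · 33 + 20
  33 = 1 · 20 + 13
  20 = 1 · 13 + 7
  13 = 1 · 7 + 6
  7 = 1 · 6 + 1
  6 = 6 · 1 + 0
gcd(733, 383) = 1.
Track Bezout coefficients alongside the remainders: start with r₀ = 733 = a·1 + b·0 (s = 1, t = 0) and r₁ = 383 = a·0 + b·1 (s = 0, t = 1); each new remainder r_{k+1} = r_{k-1} − q_k·r_k inherits s_{k+1} = s_{k-1} − q_k·s_k, t_{k+1} = t_{k-1} − q_k·t_k, so r_k = a·s_k + b·t_k at every step:
  q = 1: r = 350, s = 1 − 1·0 = 1, t = 0 − 1·1 = -1  (check: 733·1 + 383·(-1) = 350)
  q = 1: r = 33, s = 0 − 1·1 = -1, t = 1 − 1·(-1) = 2  (check: 733·(-1) + 383·2 = 33)
  q = 10: r = 20, s = 1 − 10·(-1) = 11, t = -1 − 10·2 = -21  (check: 733·11 + 383·(-21) = 20)
  q = 1: r = 13, s = -1 − 1·11 = -12, t = 2 − 1·(-21) = 23  (check: 733·(-12) + 383·23 = 13)
  q = 1: r = 7, s = 11 − 1·(-12) = 23, t = -21 − 1·23 = -44  (check: 733·23 + 383·(-44) = 7)
  q = 1: r = 6, s = -12 − 1·23 = -35, t = 23 − 1·(-44) = 67  (check: 733·(-35) + 383·67 = 6)
  q = 1: r = 1, s = 23 − 1·(-35) = 58, t = -44 − 1·67 = -111  (check: 733·58 + 383·(-111) = 1)
The row with r = 1 (the gcd) gives the Bezout coefficients s = 58, t = -111.
Result: 733 · (58) + 383 · (-111) = 1.

gcd(733, 383) = 1; s = 58, t = -111 (check: 733·58 + 383·(-111) = 1).


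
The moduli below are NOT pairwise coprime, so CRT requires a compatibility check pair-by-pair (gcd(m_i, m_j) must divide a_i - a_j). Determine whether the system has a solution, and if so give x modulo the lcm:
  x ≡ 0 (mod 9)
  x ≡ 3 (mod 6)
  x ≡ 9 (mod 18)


Moduli 9, 6, 18 are not pairwise coprime, so CRT works modulo lcm(m_i) when all pairwise compatibility conditions hold.
Pairwise compatibility: gcd(m_i, m_j) must divide a_i - a_j for every pair.
Merge one congruence at a time:
  Start: x ≡ 0 (mod 9).
  Combine with x ≡ 3 (mod 6): gcd(9, 6) = 3; 3 - 0 = 3, which IS divisible by 3, so compatible.
    Write x = 0 + 9·t and substitute into x ≡ 3 (mod 6): 9·t ≡ 3 − 0 = 3 (mod 6).
    Divide the congruence (and modulus) by g = 3: 3·t ≡ 1 (mod 2).
    Reduce coefficients mod 2: 1·t ≡ 1 (mod 2).
    So t ≡ 1 (mod 2).
    Then x = 0 + 9·1 = 9, valid modulo lcm(9, 6) = 18: x ≡ 9 (mod 18).
  Combine with x ≡ 9 (mod 18): gcd(18, 18) = 18; 9 - 9 = 0, which IS divisible by 18, so compatible.
    Write x = 9 + 18·t and substitute into x ≡ 9 (mod 18): 18·t ≡ 9 − 9 = 0 (mod 18).
    Divide the congruence (and modulus) by g = 18: 1·t ≡ 0 (mod 1).
    Modulo 1 every t works; take t = 0.
    Then x = 9 + 18·0 = 9, valid modulo lcm(18, 18) = 18: x ≡ 9 (mod 18).
Verify: 9 mod 9 = 0, 9 mod 6 = 3, 9 mod 18 = 9.

x ≡ 9 (mod 18).


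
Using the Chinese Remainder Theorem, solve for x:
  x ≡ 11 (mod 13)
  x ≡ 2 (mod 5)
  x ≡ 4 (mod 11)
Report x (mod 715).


Moduli 13, 5, 11 are pairwise coprime; by CRT there is a unique solution modulo M = 13 · 5 · 11 = 715.
Solve pairwise, accumulating the modulus:
  Start with x ≡ 11 (mod 13).
  Combine with x ≡ 2 (mod 5): since gcd(13, 5) = 1, we get a unique residue mod 65.
    Write x = 11 + 13·t and substitute into x ≡ 2 (mod 5): 13·t ≡ 2 − 11 = -9 (mod 5).
    Reduce coefficients mod 5: 3·t ≡ 1 (mod 5).
    The inverse of 3 mod 5 is 2 (since 3·2 = 6 = 1·5 + 1), so t ≡ 2·1 = 2 ≡ 2 (mod 5).
    Then x = 11 + 13·2 = 37, valid modulo lcm(13, 5) = 65: x ≡ 37 (mod 65).
  Combine with x ≡ 4 (mod 11): since gcd(65, 11) = 1, we get a unique residue mod 715.
    Write x = 37 + 65·t and substitute into x ≡ 4 (mod 11): 65·t ≡ 4 − 37 = -33 (mod 11).
    Reduce coefficients mod 11: 10·t ≡ 0 (mod 11).
    The inverse of 10 mod 11 is 10 (since 10·10 = 100 = 9·11 + 1), so t ≡ 10·0 = 0 ≡ 0 (mod 11).
    Then x = 37 + 65·0 = 37, valid modulo lcm(65, 11) = 715: x ≡ 37 (mod 715).
Verify: 37 mod 13 = 11 ✓, 37 mod 5 = 2 ✓, 37 mod 11 = 4 ✓.

x ≡ 37 (mod 715).


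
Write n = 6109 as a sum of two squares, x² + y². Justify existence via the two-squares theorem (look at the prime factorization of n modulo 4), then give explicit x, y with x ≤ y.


Step 1: Factor n = 6109 = 41 · 149.
Step 2: Check the mod-4 condition on each prime factor: 41 ≡ 1 (mod 4), exponent 1; 149 ≡ 1 (mod 4), exponent 1.
All primes ≡ 3 (mod 4) appear to even exponent (or don't appear), so by the two-squares theorem n IS expressible as a sum of two squares.
Step 3: Build a representation. Here n = 41 · 149 is a product of primes ≡ 1 (mod 4). Each prime p ≡ 1 (mod 4) is itself a sum of two squares; find a² by testing p − a² for a perfect square:
  41: 41 − 1² = 40, 41 − 2² = 37, 41 − 3² = 32, 41 − 4² = 25 = 5² ⇒ 41 = 4² + 5².
  149: 149 − 1² = 148, 149 − 2² = 145, 149 − 3² = 140, 149 − 4² = 133, 149 − 5² = 124, 149 − 6² = 113, 149 − 7² = 100 = 10² ⇒ 149 = 7² + 10².
  Combine using the Brahmagupta–Fibonacci identity (a² + b²)(c² + d²) = (ac − bd)² + (ad + bc)² = (ac + bd)² + (ad − bc)²:
  41 · 149 = 6109: from (4² + 5²)(7² + 10²), take (4·7 − 5·10, 4·10 + 5·7) = (28 − 50, 40 + 35) = (-22, 75); dropping signs (only squares matter) gives (22, 75); check 22² + 75² = 484 + 5625 = 6109 ✓.
Step 4: Order so x ≤ y and verify: 22² + 75² = 484 + 5625 = 6109 = n. ✓

n = 6109 = 22² + 75² (one valid representation with x ≤ y).


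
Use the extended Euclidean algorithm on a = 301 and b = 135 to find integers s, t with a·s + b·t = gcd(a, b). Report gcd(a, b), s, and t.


Euclidean algorithm on (301, 135) — divide until remainder is 0:
  301 = 2 · 135 + 31
  135 = 4 · 31 + 11
  31 = 2 · 11 + 9
  11 = 1 · 9 + 2
  9 = 4 · 2 + 1
  2 = 2 · 1 + 0
gcd(301, 135) = 1.
Track Bezout coefficients alongside the remainders: start with r₀ = 301 = a·1 + b·0 (s = 1, t = 0) and r₁ = 135 = a·0 + b·1 (s = 0, t = 1); each new remainder r_{k+1} = r_{k-1} − q_k·r_k inherits s_{k+1} = s_{k-1} − q_k·s_k, t_{k+1} = t_{k-1} − q_k·t_k, so r_k = a·s_k + b·t_k at every step:
  q = 2: r = 31, s = 1 − 2·0 = 1, t = 0 − 2·1 = -2  (check: 301·1 + 135·(-2) = 31)
  q = 4: r = 11, s = 0 − 4·1 = -4, t = 1 − 4·(-2) = 9  (check: 301·(-4) + 135·9 = 11)
  q = 2: r = 9, s = 1 − 2·(-4) = 9, t = -2 − 2·9 = -20  (check: 301·9 + 135·(-20) = 9)
  q = 1: r = 2, s = -4 − 1·9 = -13, t = 9 − 1·(-20) = 29  (check: 301·(-13) + 135·29 = 2)
  q = 4: r = 1, s = 9 − 4·(-13) = 61, t = -20 − 4·29 = -136  (check: 301·61 + 135·(-136) = 1)
The row with r = 1 (the gcd) gives the Bezout coefficients s = 61, t = -136.
Result: 301 · (61) + 135 · (-136) = 1.

gcd(301, 135) = 1; s = 61, t = -136 (check: 301·61 + 135·(-136) = 1).


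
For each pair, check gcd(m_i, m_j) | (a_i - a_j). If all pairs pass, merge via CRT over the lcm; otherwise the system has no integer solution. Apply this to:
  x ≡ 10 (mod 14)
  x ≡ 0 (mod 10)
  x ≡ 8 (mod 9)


Moduli 14, 10, 9 are not pairwise coprime, so CRT works modulo lcm(m_i) when all pairwise compatibility conditions hold.
Pairwise compatibility: gcd(m_i, m_j) must divide a_i - a_j for every pair.
Merge one congruence at a time:
  Start: x ≡ 10 (mod 14).
  Combine with x ≡ 0 (mod 10): gcd(14, 10) = 2; 0 - 10 = -10, which IS divisible by 2, so compatible.
    Write x = 10 + 14·t and substitute into x ≡ 0 (mod 10): 14·t ≡ 0 − 10 = -10 (mod 10).
    Divide the congruence (and modulus) by g = 2: 7·t ≡ -5 (mod 5).
    Reduce coefficients mod 5: 2·t ≡ 0 (mod 5).
    The inverse of 2 mod 5 is 3 (since 2·3 = 6 = 1·5 + 1), so t ≡ 3·0 = 0 ≡ 0 (mod 5).
    Then x = 10 + 14·0 = 10, valid modulo lcm(14, 10) = 70: x ≡ 10 (mod 70).
  Combine with x ≡ 8 (mod 9): gcd(70, 9) = 1; 8 - 10 = -2, which IS divisible by 1, so compatible.
    Write x = 10 + 70·t and substitute into x ≡ 8 (mod 9): 70·t ≡ 8 − 10 = -2 (mod 9).
    Reduce coefficients mod 9: 7·t ≡ 7 (mod 9).
    The inverse of 7 mod 9 is 4 (since 7·4 = 28 = 3·9 + 1), so t ≡ 4·7 = 28 ≡ 1 (mod 9).
    Then x = 10 + 70·1 = 80, valid modulo lcm(70, 9) = 630: x ≡ 80 (mod 630).
Verify: 80 mod 14 = 10, 80 mod 10 = 0, 80 mod 9 = 8.

x ≡ 80 (mod 630).


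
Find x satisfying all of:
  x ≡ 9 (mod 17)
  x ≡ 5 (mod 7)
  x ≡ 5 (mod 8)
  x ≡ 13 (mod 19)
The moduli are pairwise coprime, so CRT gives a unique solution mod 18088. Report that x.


Product of moduli M = 17 · 7 · 8 · 19 = 18088.
Merge one congruence at a time:
  Start: x ≡ 9 (mod 17).
  Combine with x ≡ 5 (mod 7); new modulus lcm = 119.
    Write x = 9 + 17·t and substitute into x ≡ 5 (mod 7): 17·t ≡ 5 − 9 = -4 (mod 7).
    Reduce coefficients mod 7: 3·t ≡ 3 (mod 7).
    The inverse of 3 mod 7 is 5 (since 3·5 = 15 = 2·7 + 1), so t ≡ 5·3 = 15 ≡ 1 (mod 7).
    Then x = 9 + 17·1 = 26, valid modulo lcm(17, 7) = 119: x ≡ 26 (mod 119).
  Combine with x ≡ 5 (mod 8); new modulus lcm = 952.
    Write x = 26 + 119·t and substitute into x ≡ 5 (mod 8): 119·t ≡ 5 − 26 = -21 (mod 8).
    Reduce coefficients mod 8: 7·t ≡ 3 (mod 8).
    The inverse of 7 mod 8 is 7 (since 7·7 = 49 = 6·8 + 1), so t ≡ 7·3 = 21 ≡ 5 (mod 8).
    Then x = 26 + 119·5 = 621, valid modulo lcm(119, 8) = 952: x ≡ 621 (mod 952).
  Combine with x ≡ 13 (mod 19); new modulus lcm = 18088.
    Write x = 621 + 952·t and substitute into x ≡ 13 (mod 19): 952·t ≡ 13 − 621 = -608 (mod 19).
    Reduce coefficients mod 19: 2·t ≡ 0 (mod 19).
    The inverse of 2 mod 19 is 10 (since 2·10 = 20 = 1·19 + 1), so t ≡ 10·0 = 0 ≡ 0 (mod 19).
    Then x = 621 + 952·0 = 621, valid modulo lcm(952, 19) = 18088: x ≡ 621 (mod 18088).
Verify against each original: 621 mod 17 = 9, 621 mod 7 = 5, 621 mod 8 = 5, 621 mod 19 = 13.

x ≡ 621 (mod 18088).


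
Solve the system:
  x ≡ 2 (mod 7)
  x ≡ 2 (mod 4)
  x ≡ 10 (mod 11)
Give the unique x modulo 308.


Moduli 7, 4, 11 are pairwise coprime; by CRT there is a unique solution modulo M = 7 · 4 · 11 = 308.
Solve pairwise, accumulating the modulus:
  Start with x ≡ 2 (mod 7).
  Combine with x ≡ 2 (mod 4): since gcd(7, 4) = 1, we get a unique residue mod 28.
    Write x = 2 + 7·t and substitute into x ≡ 2 (mod 4): 7·t ≡ 2 − 2 = 0 (mod 4).
    Reduce coefficients mod 4: 3·t ≡ 0 (mod 4).
    The inverse of 3 mod 4 is 3 (since 3·3 = 9 = 2·4 + 1), so t ≡ 3·0 = 0 ≡ 0 (mod 4).
    Then x = 2 + 7·0 = 2, valid modulo lcm(7, 4) = 28: x ≡ 2 (mod 28).
  Combine with x ≡ 10 (mod 11): since gcd(28, 11) = 1, we get a unique residue mod 308.
    Write x = 2 + 28·t and substitute into x ≡ 10 (mod 11): 28·t ≡ 10 − 2 = 8 (mod 11).
    Reduce coefficients mod 11: 6·t ≡ 8 (mod 11).
    The inverse of 6 mod 11 is 2 (since 6·2 = 12 = 1·11 + 1), so t ≡ 2·8 = 16 ≡ 5 (mod 11).
    Then x = 2 + 28·5 = 142, valid modulo lcm(28, 11) = 308: x ≡ 142 (mod 308).
Verify: 142 mod 7 = 2 ✓, 142 mod 4 = 2 ✓, 142 mod 11 = 10 ✓.

x ≡ 142 (mod 308).


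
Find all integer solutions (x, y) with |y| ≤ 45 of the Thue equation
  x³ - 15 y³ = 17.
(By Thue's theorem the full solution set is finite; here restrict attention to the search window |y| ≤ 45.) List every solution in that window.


The equation is x³ - 15y³ = 17. For fixed y, x³ = 15·y³ + 17, so a solution requires the RHS to be a perfect cube.
Strategy: iterate y from -45 to 45, compute RHS = 15·y³ + 17, and check whether it is a (positive or negative) perfect cube.
Check small values of y:
  y = 0: RHS = 17 is not a perfect cube.
  y = 1: RHS = 32 is not a perfect cube.
  y = -1: RHS = 2 is not a perfect cube.
  y = 2: RHS = 137 is not a perfect cube.
  y = -2: RHS = -103 is not a perfect cube.
  y = 3: RHS = 422 is not a perfect cube.
  y = -3: RHS = -388 is not a perfect cube.
Continuing the search up to |y| = 45 finds no solutions either.
No (x, y) in the scanned range satisfies the equation.

No integer solutions with |y| ≤ 45.


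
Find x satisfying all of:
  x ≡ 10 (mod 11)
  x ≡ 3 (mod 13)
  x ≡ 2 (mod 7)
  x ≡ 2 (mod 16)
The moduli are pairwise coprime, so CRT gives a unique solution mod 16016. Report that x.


Product of moduli M = 11 · 13 · 7 · 16 = 16016.
Merge one congruence at a time:
  Start: x ≡ 10 (mod 11).
  Combine with x ≡ 3 (mod 13); new modulus lcm = 143.
    Write x = 10 + 11·t and substitute into x ≡ 3 (mod 13): 11·t ≡ 3 − 10 = -7 (mod 13).
    Reduce coefficients mod 13: 11·t ≡ 6 (mod 13).
    The inverse of 11 mod 13 is 6 (since 11·6 = 66 = 5·13 + 1), so t ≡ 6·6 = 36 ≡ 10 (mod 13).
    Then x = 10 + 11·10 = 120, valid modulo lcm(11, 13) = 143: x ≡ 120 (mod 143).
  Combine with x ≡ 2 (mod 7); new modulus lcm = 1001.
    Write x = 120 + 143·t and substitute into x ≡ 2 (mod 7): 143·t ≡ 2 − 120 = -118 (mod 7).
    Reduce coefficients mod 7: 3·t ≡ 1 (mod 7).
    The inverse of 3 mod 7 is 5 (since 3·5 = 15 = 2·7 + 1), so t ≡ 5·1 = 5 ≡ 5 (mod 7).
    Then x = 120 + 143·5 = 835, valid modulo lcm(143, 7) = 1001: x ≡ 835 (mod 1001).
  Combine with x ≡ 2 (mod 16); new modulus lcm = 16016.
    Write x = 835 + 1001·t and substitute into x ≡ 2 (mod 16): 1001·t ≡ 2 − 835 = -833 (mod 16).
    Reduce coefficients mod 16: 9·t ≡ 15 (mod 16).
    The inverse of 9 mod 16 is 9 (since 9·9 = 81 = 5·16 + 1), so t ≡ 9·15 = 135 ≡ 7 (mod 16).
    Then x = 835 + 1001·7 = 7842, valid modulo lcm(1001, 16) = 16016: x ≡ 7842 (mod 16016).
Verify against each original: 7842 mod 11 = 10, 7842 mod 13 = 3, 7842 mod 7 = 2, 7842 mod 16 = 2.

x ≡ 7842 (mod 16016).


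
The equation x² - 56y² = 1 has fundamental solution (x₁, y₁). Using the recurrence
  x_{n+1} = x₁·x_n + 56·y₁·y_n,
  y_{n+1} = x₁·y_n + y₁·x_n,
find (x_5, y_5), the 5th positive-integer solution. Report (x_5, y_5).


Step 1: Find the fundamental solution (x₁, y₁) of x² - 56y² = 1.
  Expand √56 as a continued fraction. a₀ = ⌊√56⌋ = 7; iterate m_{k+1} = d_k·a_k − m_k, d_{k+1} = (56 − m_{k+1}²)/d_k, a_{k+1} = ⌊(a₀ + m_{k+1})/d_{k+1}⌋ (starting m₀ = 0, d₀ = 1), with convergents p_k = a_k·p_{k-1} + p_{k-2}, q_k = a_k·q_{k-1} + q_{k-2} (p₋₁ = 1, q₋₁ = 0):
  k = 0: a₀ = 7; p₀/q₀ = 7/1; p₀² − 56·q₀² = 49 − 56 = -7.
  k = 1: m = 7, d = 7, a = ⌊(7 + 7)/7⌋ = 2; p/q = (2·7 + 1)/(2·1 + 0) = 15/2; p² − 56·q² = 225 − 224 = 1.
  The first convergent with p² − 56·q² = 1 gives the fundamental solution (x₁, y₁) = (15, 2).
Step 2: Apply the recurrence (x_{n+1}, y_{n+1}) = (x₁x_n + 56y₁y_n, x₁y_n + y₁x_n) repeatedly.
  From (x_1, y_1) = (15, 2): x_2 = 15·15 + 56·2·2 = 449; y_2 = 15·2 + 2·15 = 60.
  From (x_2, y_2) = (449, 60): x_3 = 15·449 + 56·2·60 = 13455; y_3 = 15·60 + 2·449 = 1798.
  From (x_3, y_3) = (13455, 1798): x_4 = 15·13455 + 56·2·1798 = 403201; y_4 = 15·1798 + 2·13455 = 53880.
  From (x_4, y_4) = (403201, 53880): x_5 = 15·403201 + 56·2·53880 = 12082575; y_5 = 15·53880 + 2·403201 = 1614602.
Step 3: Verify x_5² - 56·y_5² = 145988618630625 - 145988618630624 = 1 (should be 1). ✓

(x_1, y_1) = (15, 2); (x_5, y_5) = (12082575, 1614602).


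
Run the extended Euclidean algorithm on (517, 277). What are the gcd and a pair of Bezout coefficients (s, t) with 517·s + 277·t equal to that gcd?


Euclidean algorithm on (517, 277) — divide until remainder is 0:
  517 = 1 · 277 + 240
  277 = 1 · 240 + 37
  240 = 6 · 37 + 18
  37 = 2 · 18 + 1
  18 = 18 · 1 + 0
gcd(517, 277) = 1.
Track Bezout coefficients alongside the remainders: start with r₀ = 517 = a·1 + b·0 (s = 1, t = 0) and r₁ = 277 = a·0 + b·1 (s = 0, t = 1); each new remainder r_{k+1} = r_{k-1} − q_k·r_k inherits s_{k+1} = s_{k-1} − q_k·s_k, t_{k+1} = t_{k-1} − q_k·t_k, so r_k = a·s_k + b·t_k at every step:
  q = 1: r = 240, s = 1 − 1·0 = 1, t = 0 − 1·1 = -1  (check: 517·1 + 277·(-1) = 240)
  q = 1: r = 37, s = 0 − 1·1 = -1, t = 1 − 1·(-1) = 2  (check: 517·(-1) + 277·2 = 37)
  q = 6: r = 18, s = 1 − 6·(-1) = 7, t = -1 − 6·2 = -13  (check: 517·7 + 277·(-13) = 18)
  q = 2: r = 1, s = -1 − 2·7 = -15, t = 2 − 2·(-13) = 28  (check: 517·(-15) + 277·28 = 1)
The row with r = 1 (the gcd) gives the Bezout coefficients s = -15, t = 28.
Result: 517 · (-15) + 277 · (28) = 1.

gcd(517, 277) = 1; s = -15, t = 28 (check: 517·(-15) + 277·28 = 1).


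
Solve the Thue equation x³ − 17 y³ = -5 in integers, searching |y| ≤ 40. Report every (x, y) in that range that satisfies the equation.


The equation is x³ - 17y³ = -5. For fixed y, x³ = 17·y³ − 5, so a solution requires the RHS to be a perfect cube.
Strategy: iterate y from -40 to 40, compute RHS = 17·y³ − 5, and check whether it is a (positive or negative) perfect cube.
Check small values of y:
  y = 0: RHS = -5 is not a perfect cube.
  y = 1: RHS = 12 is not a perfect cube.
  y = -1: RHS = -22 is not a perfect cube.
  y = 2: RHS = 131 is not a perfect cube.
  y = -2: RHS = -141 is not a perfect cube.
  y = 3: RHS = 454 is not a perfect cube.
  y = -3: RHS = -464 is not a perfect cube.
Continuing the search up to |y| = 40 finds no solutions either.
No (x, y) in the scanned range satisfies the equation.

No integer solutions with |y| ≤ 40.


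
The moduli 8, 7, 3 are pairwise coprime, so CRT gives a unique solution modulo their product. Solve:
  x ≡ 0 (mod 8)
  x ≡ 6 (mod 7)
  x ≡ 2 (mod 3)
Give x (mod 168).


Moduli 8, 7, 3 are pairwise coprime; by CRT there is a unique solution modulo M = 8 · 7 · 3 = 168.
Solve pairwise, accumulating the modulus:
  Start with x ≡ 0 (mod 8).
  Combine with x ≡ 6 (mod 7): since gcd(8, 7) = 1, we get a unique residue mod 56.
    Write x = 0 + 8·t and substitute into x ≡ 6 (mod 7): 8·t ≡ 6 − 0 = 6 (mod 7).
    Reduce coefficients mod 7: 1·t ≡ 6 (mod 7).
    So t ≡ 6 (mod 7).
    Then x = 0 + 8·6 = 48, valid modulo lcm(8, 7) = 56: x ≡ 48 (mod 56).
  Combine with x ≡ 2 (mod 3): since gcd(56, 3) = 1, we get a unique residue mod 168.
    Write x = 48 + 56·t and substitute into x ≡ 2 (mod 3): 56·t ≡ 2 − 48 = -46 (mod 3).
    Reduce coefficients mod 3: 2·t ≡ 2 (mod 3).
    The inverse of 2 mod 3 is 2 (since 2·2 = 4 = 1·3 + 1), so t ≡ 2·2 = 4 ≡ 1 (mod 3).
    Then x = 48 + 56·1 = 104, valid modulo lcm(56, 3) = 168: x ≡ 104 (mod 168).
Verify: 104 mod 8 = 0 ✓, 104 mod 7 = 6 ✓, 104 mod 3 = 2 ✓.

x ≡ 104 (mod 168).


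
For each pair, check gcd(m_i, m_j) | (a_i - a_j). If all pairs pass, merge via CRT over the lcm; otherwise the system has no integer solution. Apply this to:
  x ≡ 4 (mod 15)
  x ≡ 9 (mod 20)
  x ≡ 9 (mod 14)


Moduli 15, 20, 14 are not pairwise coprime, so CRT works modulo lcm(m_i) when all pairwise compatibility conditions hold.
Pairwise compatibility: gcd(m_i, m_j) must divide a_i - a_j for every pair.
Merge one congruence at a time:
  Start: x ≡ 4 (mod 15).
  Combine with x ≡ 9 (mod 20): gcd(15, 20) = 5; 9 - 4 = 5, which IS divisible by 5, so compatible.
    Write x = 4 + 15·t and substitute into x ≡ 9 (mod 20): 15·t ≡ 9 − 4 = 5 (mod 20).
    Divide the congruence (and modulus) by g = 5: 3·t ≡ 1 (mod 4).
    The inverse of 3 mod 4 is 3 (since 3·3 = 9 = 2·4 + 1), so t ≡ 3·1 = 3 ≡ 3 (mod 4).
    Then x = 4 + 15·3 = 49, valid modulo lcm(15, 20) = 60: x ≡ 49 (mod 60).
  Combine with x ≡ 9 (mod 14): gcd(60, 14) = 2; 9 - 49 = -40, which IS divisible by 2, so compatible.
    Write x = 49 + 60·t and substitute into x ≡ 9 (mod 14): 60·t ≡ 9 − 49 = -40 (mod 14).
    Divide the congruence (and modulus) by g = 2: 30·t ≡ -20 (mod 7).
    Reduce coefficients mod 7: 2·t ≡ 1 (mod 7).
    The inverse of 2 mod 7 is 4 (since 2·4 = 8 = 1·7 + 1), so t ≡ 4·1 = 4 ≡ 4 (mod 7).
    Then x = 49 + 60·4 = 289, valid modulo lcm(60, 14) = 420: x ≡ 289 (mod 420).
Verify: 289 mod 15 = 4, 289 mod 20 = 9, 289 mod 14 = 9.

x ≡ 289 (mod 420).


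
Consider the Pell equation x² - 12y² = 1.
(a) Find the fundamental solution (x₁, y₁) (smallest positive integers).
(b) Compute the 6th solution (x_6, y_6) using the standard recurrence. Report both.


Step 1: Find the fundamental solution (x₁, y₁) of x² - 12y² = 1.
  Expand √12 as a continued fraction. a₀ = ⌊√12⌋ = 3; iterate m_{k+1} = d_k·a_k − m_k, d_{k+1} = (12 − m_{k+1}²)/d_k, a_{k+1} = ⌊(a₀ + m_{k+1})/d_{k+1}⌋ (starting m₀ = 0, d₀ = 1), with convergents p_k = a_k·p_{k-1} + p_{k-2}, q_k = a_k·q_{k-1} + q_{k-2} (p₋₁ = 1, q₋₁ = 0):
  k = 0: a₀ = 3; p₀/q₀ = 3/1; p₀² − 12·q₀² = 9 − 12 = -3.
  k = 1: m = 3, d = 3, a = ⌊(3 + 3)/3⌋ = 2; p/q = (2·3 + 1)/(2·1 + 0) = 7/2; p² − 12·q² = 49 − 48 = 1.
  The first convergent with p² − 12·q² = 1 gives the fundamental solution (x₁, y₁) = (7, 2).
Step 2: Apply the recurrence (x_{n+1}, y_{n+1}) = (x₁x_n + 12y₁y_n, x₁y_n + y₁x_n) repeatedly.
  From (x_1, y_1) = (7, 2): x_2 = 7·7 + 12·2·2 = 97; y_2 = 7·2 + 2·7 = 28.
  From (x_2, y_2) = (97, 28): x_3 = 7·97 + 12·2·28 = 1351; y_3 = 7·28 + 2·97 = 390.
  From (x_3, y_3) = (1351, 390): x_4 = 7·1351 + 12·2·390 = 18817; y_4 = 7·390 + 2·1351 = 5432.
  From (x_4, y_4) = (18817, 5432): x_5 = 7·18817 + 12·2·5432 = 262087; y_5 = 7·5432 + 2·18817 = 75658.
  From (x_5, y_5) = (262087, 75658): x_6 = 7·262087 + 12·2·75658 = 3650401; y_6 = 7·75658 + 2·262087 = 1053780.
Step 3: Verify x_6² - 12·y_6² = 13325427460801 - 13325427460800 = 1 (should be 1). ✓

(x_1, y_1) = (7, 2); (x_6, y_6) = (3650401, 1053780).


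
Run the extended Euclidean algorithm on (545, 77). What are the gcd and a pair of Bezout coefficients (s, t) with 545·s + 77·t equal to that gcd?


Euclidean algorithm on (545, 77) — divide until remainder is 0:
  545 = 7 · 77 + 6
  77 = 12 · 6 + 5
  6 = 1 · 5 + 1
  5 = 5 · 1 + 0
gcd(545, 77) = 1.
Track Bezout coefficients alongside the remainders: start with r₀ = 545 = a·1 + b·0 (s = 1, t = 0) and r₁ = 77 = a·0 + b·1 (s = 0, t = 1); each new remainder r_{k+1} = r_{k-1} − q_k·r_k inherits s_{k+1} = s_{k-1} − q_k·s_k, t_{k+1} = t_{k-1} − q_k·t_k, so r_k = a·s_k + b·t_k at every step:
  q = 7: r = 6, s = 1 − 7·0 = 1, t = 0 − 7·1 = -7  (check: 545·1 + 77·(-7) = 6)
  q = 12: r = 5, s = 0 − 12·1 = -12, t = 1 − 12·(-7) = 85  (check: 545·(-12) + 77·85 = 5)
  q = 1: r = 1, s = 1 − 1·(-12) = 13, t = -7 − 1·85 = -92  (check: 545·13 + 77·(-92) = 1)
The row with r = 1 (the gcd) gives the Bezout coefficients s = 13, t = -92.
Result: 545 · (13) + 77 · (-92) = 1.

gcd(545, 77) = 1; s = 13, t = -92 (check: 545·13 + 77·(-92) = 1).


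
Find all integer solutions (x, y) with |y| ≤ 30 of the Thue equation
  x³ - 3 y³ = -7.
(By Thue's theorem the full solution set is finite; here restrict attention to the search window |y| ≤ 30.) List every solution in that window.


The equation is x³ - 3y³ = -7. For fixed y, x³ = 3·y³ − 7, so a solution requires the RHS to be a perfect cube.
Strategy: iterate y from -30 to 30, compute RHS = 3·y³ − 7, and check whether it is a (positive or negative) perfect cube.
Check small values of y:
  y = 0: RHS = -7 is not a perfect cube.
  y = 1: RHS = -4 is not a perfect cube.
  y = -1: RHS = -10 is not a perfect cube.
  y = 2: RHS = 17 is not a perfect cube.
  y = -2: RHS = -31 is not a perfect cube.
  y = 3: RHS = 74 is not a perfect cube.
  y = -3: RHS = -88 is not a perfect cube.
Continuing the search up to |y| = 30 finds no solutions either.
No (x, y) in the scanned range satisfies the equation.

No integer solutions with |y| ≤ 30.


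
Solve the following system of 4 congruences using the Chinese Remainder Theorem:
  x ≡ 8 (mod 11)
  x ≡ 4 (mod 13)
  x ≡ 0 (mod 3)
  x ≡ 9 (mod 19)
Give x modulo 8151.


Product of moduli M = 11 · 13 · 3 · 19 = 8151.
Merge one congruence at a time:
  Start: x ≡ 8 (mod 11).
  Combine with x ≡ 4 (mod 13); new modulus lcm = 143.
    Write x = 8 + 11·t and substitute into x ≡ 4 (mod 13): 11·t ≡ 4 − 8 = -4 (mod 13).
    Reduce coefficients mod 13: 11·t ≡ 9 (mod 13).
    The inverse of 11 mod 13 is 6 (since 11·6 = 66 = 5·13 + 1), so t ≡ 6·9 = 54 ≡ 2 (mod 13).
    Then x = 8 + 11·2 = 30, valid modulo lcm(11, 13) = 143: x ≡ 30 (mod 143).
  Combine with x ≡ 0 (mod 3); new modulus lcm = 429.
    Write x = 30 + 143·t and substitute into x ≡ 0 (mod 3): 143·t ≡ 0 − 30 = -30 (mod 3).
    Reduce coefficients mod 3: 2·t ≡ 0 (mod 3).
    The inverse of 2 mod 3 is 2 (since 2·2 = 4 = 1·3 + 1), so t ≡ 2·0 = 0 ≡ 0 (mod 3).
    Then x = 30 + 143·0 = 30, valid modulo lcm(143, 3) = 429: x ≡ 30 (mod 429).
  Combine with x ≡ 9 (mod 19); new modulus lcm = 8151.
    Write x = 30 + 429·t and substitute into x ≡ 9 (mod 19): 429·t ≡ 9 − 30 = -21 (mod 19).
    Reduce coefficients mod 19: 11·t ≡ 17 (mod 19).
    The inverse of 11 mod 19 is 7 (since 11·7 = 77 = 4·19 + 1), so t ≡ 7·17 = 119 ≡ 5 (mod 19).
    Then x = 30 + 429·5 = 2175, valid modulo lcm(429, 19) = 8151: x ≡ 2175 (mod 8151).
Verify against each original: 2175 mod 11 = 8, 2175 mod 13 = 4, 2175 mod 3 = 0, 2175 mod 19 = 9.

x ≡ 2175 (mod 8151).


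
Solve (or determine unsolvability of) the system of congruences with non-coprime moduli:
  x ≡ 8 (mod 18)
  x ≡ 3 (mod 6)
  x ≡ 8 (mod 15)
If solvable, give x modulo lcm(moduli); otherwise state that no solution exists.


Moduli 18, 6, 15 are not pairwise coprime, so CRT works modulo lcm(m_i) when all pairwise compatibility conditions hold.
Pairwise compatibility: gcd(m_i, m_j) must divide a_i - a_j for every pair.
Merge one congruence at a time:
  Start: x ≡ 8 (mod 18).
  Combine with x ≡ 3 (mod 6): gcd(18, 6) = 6, and 3 - 8 = -5 is NOT divisible by 6.
    ⇒ system is inconsistent (no integer solution).

No solution (the system is inconsistent).


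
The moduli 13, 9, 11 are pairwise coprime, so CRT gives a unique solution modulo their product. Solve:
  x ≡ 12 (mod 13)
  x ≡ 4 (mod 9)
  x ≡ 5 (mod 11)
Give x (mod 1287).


Moduli 13, 9, 11 are pairwise coprime; by CRT there is a unique solution modulo M = 13 · 9 · 11 = 1287.
Solve pairwise, accumulating the modulus:
  Start with x ≡ 12 (mod 13).
  Combine with x ≡ 4 (mod 9): since gcd(13, 9) = 1, we get a unique residue mod 117.
    Write x = 12 + 13·t and substitute into x ≡ 4 (mod 9): 13·t ≡ 4 − 12 = -8 (mod 9).
    Reduce coefficients mod 9: 4·t ≡ 1 (mod 9).
    The inverse of 4 mod 9 is 7 (since 4·7 = 28 = 3·9 + 1), so t ≡ 7·1 = 7 ≡ 7 (mod 9).
    Then x = 12 + 13·7 = 103, valid modulo lcm(13, 9) = 117: x ≡ 103 (mod 117).
  Combine with x ≡ 5 (mod 11): since gcd(117, 11) = 1, we get a unique residue mod 1287.
    Write x = 103 + 117·t and substitute into x ≡ 5 (mod 11): 117·t ≡ 5 − 103 = -98 (mod 11).
    Reduce coefficients mod 11: 7·t ≡ 1 (mod 11).
    The inverse of 7 mod 11 is 8 (since 7·8 = 56 = 5·11 + 1), so t ≡ 8·1 = 8 ≡ 8 (mod 11).
    Then x = 103 + 117·8 = 1039, valid modulo lcm(117, 11) = 1287: x ≡ 1039 (mod 1287).
Verify: 1039 mod 13 = 12 ✓, 1039 mod 9 = 4 ✓, 1039 mod 11 = 5 ✓.

x ≡ 1039 (mod 1287).


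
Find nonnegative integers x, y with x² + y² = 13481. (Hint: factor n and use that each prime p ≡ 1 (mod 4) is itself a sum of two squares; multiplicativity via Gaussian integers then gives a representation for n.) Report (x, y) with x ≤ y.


Step 1: Factor n = 13481 = 13 · 17 · 61.
Step 2: Check the mod-4 condition on each prime factor: 13 ≡ 1 (mod 4), exponent 1; 17 ≡ 1 (mod 4), exponent 1; 61 ≡ 1 (mod 4), exponent 1.
All primes ≡ 3 (mod 4) appear to even exponent (or don't appear), so by the two-squares theorem n IS expressible as a sum of two squares.
Step 3: Build a representation. Here n = 13 · 17 · 61 is a product of primes ≡ 1 (mod 4). Each prime p ≡ 1 (mod 4) is itself a sum of two squares; find a² by testing p − a² for a perfect square:
  13: 13 − 1² = 12, 13 − 2² = 9 = 3² ⇒ 13 = 2² + 3².
  17: 17 − 1² = 16 = 4² ⇒ 17 = 1² + 4².
  61: 61 − 1² = 60, 61 − 2² = 57, 61 − 3² = 52, 61 − 4² = 45, 61 − 5² = 36 = 6² ⇒ 61 = 5² + 6².
  Combine using the Brahmagupta–Fibonacci identity (a² + b²)(c² + d²) = (ac − bd)² + (ad + bc)² = (ac + bd)² + (ad − bc)²:
  13 · 17 = 221: from (2² + 3²)(1² + 4²), take (2·1 − 3·4, 2·4 + 3·1) = (2 − 12, 8 + 3) = (-10, 11); dropping signs (only squares matter) gives (10, 11); check 10² + 11² = 100 + 121 = 221 ✓.
  221 · 61 = 13481: from (10² + 11²)(5² + 6²), take (10·5 − 11·6, 10·6 + 11·5) = (50 − 66, 60 + 55) = (-16, 115); dropping signs (only squares matter) gives (16, 115); check 16² + 115² = 256 + 13225 = 13481 ✓.
Step 4: Order so x ≤ y and verify: 16² + 115² = 256 + 13225 = 13481 = n. ✓

n = 13481 = 16² + 115² (one valid representation with x ≤ y).


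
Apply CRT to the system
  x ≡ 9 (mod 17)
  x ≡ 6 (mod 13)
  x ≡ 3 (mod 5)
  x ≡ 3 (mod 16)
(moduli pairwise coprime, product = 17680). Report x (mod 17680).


Product of moduli M = 17 · 13 · 5 · 16 = 17680.
Merge one congruence at a time:
  Start: x ≡ 9 (mod 17).
  Combine with x ≡ 6 (mod 13); new modulus lcm = 221.
    Write x = 9 + 17·t and substitute into x ≡ 6 (mod 13): 17·t ≡ 6 − 9 = -3 (mod 13).
    Reduce coefficients mod 13: 4·t ≡ 10 (mod 13).
    The inverse of 4 mod 13 is 10 (since 4·10 = 40 = 3·13 + 1), so t ≡ 10·10 = 100 ≡ 9 (mod 13).
    Then x = 9 + 17·9 = 162, valid modulo lcm(17, 13) = 221: x ≡ 162 (mod 221).
  Combine with x ≡ 3 (mod 5); new modulus lcm = 1105.
    Write x = 162 + 221·t and substitute into x ≡ 3 (mod 5): 221·t ≡ 3 − 162 = -159 (mod 5).
    Reduce coefficients mod 5: 1·t ≡ 1 (mod 5).
    So t ≡ 1 (mod 5).
    Then x = 162 + 221·1 = 383, valid modulo lcm(221, 5) = 1105: x ≡ 383 (mod 1105).
  Combine with x ≡ 3 (mod 16); new modulus lcm = 17680.
    Write x = 383 + 1105·t and substitute into x ≡ 3 (mod 16): 1105·t ≡ 3 − 383 = -380 (mod 16).
    Reduce coefficients mod 16: 1·t ≡ 4 (mod 16).
    So t ≡ 4 (mod 16).
    Then x = 383 + 1105·4 = 4803, valid modulo lcm(1105, 16) = 17680: x ≡ 4803 (mod 17680).
Verify against each original: 4803 mod 17 = 9, 4803 mod 13 = 6, 4803 mod 5 = 3, 4803 mod 16 = 3.

x ≡ 4803 (mod 17680).


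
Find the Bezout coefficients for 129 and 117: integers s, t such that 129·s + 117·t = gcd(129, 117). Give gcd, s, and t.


Euclidean algorithm on (129, 117) — divide until remainder is 0:
  129 = 1 · 117 + 12
  117 = 9 · 12 + 9
  12 = 1 · 9 + 3
  9 = 3 · 3 + 0
gcd(129, 117) = 3.
Track Bezout coefficients alongside the remainders: start with r₀ = 129 = a·1 + b·0 (s = 1, t = 0) and r₁ = 117 = a·0 + b·1 (s = 0, t = 1); each new remainder r_{k+1} = r_{k-1} − q_k·r_k inherits s_{k+1} = s_{k-1} − q_k·s_k, t_{k+1} = t_{k-1} − q_k·t_k, so r_k = a·s_k + b·t_k at every step:
  q = 1: r = 12, s = 1 − 1·0 = 1, t = 0 − 1·1 = -1  (check: 129·1 + 117·(-1) = 12)
  q = 9: r = 9, s = 0 − 9·1 = -9, t = 1 − 9·(-1) = 10  (check: 129·(-9) + 117·10 = 9)
  q = 1: r = 3, s = 1 − 1·(-9) = 10, t = -1 − 1·10 = -11  (check: 129·10 + 117·(-11) = 3)
The row with r = 3 (the gcd) gives the Bezout coefficients s = 10, t = -11.
Result: 129 · (10) + 117 · (-11) = 3.

gcd(129, 117) = 3; s = 10, t = -11 (check: 129·10 + 117·(-11) = 3).


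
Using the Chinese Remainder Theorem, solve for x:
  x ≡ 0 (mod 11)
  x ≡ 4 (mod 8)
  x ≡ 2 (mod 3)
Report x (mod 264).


Moduli 11, 8, 3 are pairwise coprime; by CRT there is a unique solution modulo M = 11 · 8 · 3 = 264.
Solve pairwise, accumulating the modulus:
  Start with x ≡ 0 (mod 11).
  Combine with x ≡ 4 (mod 8): since gcd(11, 8) = 1, we get a unique residue mod 88.
    Write x = 0 + 11·t and substitute into x ≡ 4 (mod 8): 11·t ≡ 4 − 0 = 4 (mod 8).
    Reduce coefficients mod 8: 3·t ≡ 4 (mod 8).
    The inverse of 3 mod 8 is 3 (since 3·3 = 9 = 1·8 + 1), so t ≡ 3·4 = 12 ≡ 4 (mod 8).
    Then x = 0 + 11·4 = 44, valid modulo lcm(11, 8) = 88: x ≡ 44 (mod 88).
  Combine with x ≡ 2 (mod 3): since gcd(88, 3) = 1, we get a unique residue mod 264.
    Write x = 44 + 88·t and substitute into x ≡ 2 (mod 3): 88·t ≡ 2 − 44 = -42 (mod 3).
    Reduce coefficients mod 3: 1·t ≡ 0 (mod 3).
    So t ≡ 0 (mod 3).
    Then x = 44 + 88·0 = 44, valid modulo lcm(88, 3) = 264: x ≡ 44 (mod 264).
Verify: 44 mod 11 = 0 ✓, 44 mod 8 = 4 ✓, 44 mod 3 = 2 ✓.

x ≡ 44 (mod 264).


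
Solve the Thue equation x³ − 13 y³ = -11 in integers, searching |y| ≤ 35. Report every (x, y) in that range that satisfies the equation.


The equation is x³ - 13y³ = -11. For fixed y, x³ = 13·y³ − 11, so a solution requires the RHS to be a perfect cube.
Strategy: iterate y from -35 to 35, compute RHS = 13·y³ − 11, and check whether it is a (positive or negative) perfect cube.
Check small values of y:
  y = 0: RHS = -11 is not a perfect cube.
  y = 1: RHS = 2 is not a perfect cube.
  y = -1: RHS = -24 is not a perfect cube.
  y = 2: RHS = 93 is not a perfect cube.
  y = -2: RHS = -115 is not a perfect cube.
  y = 3: RHS = 340 is not a perfect cube.
  y = -3: RHS = -362 is not a perfect cube.
Continuing the search up to |y| = 35 finds no solutions either.
No (x, y) in the scanned range satisfies the equation.

No integer solutions with |y| ≤ 35.


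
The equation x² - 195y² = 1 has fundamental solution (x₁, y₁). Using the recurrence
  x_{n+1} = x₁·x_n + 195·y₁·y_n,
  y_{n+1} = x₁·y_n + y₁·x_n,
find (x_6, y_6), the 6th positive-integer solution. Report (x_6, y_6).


Step 1: Find the fundamental solution (x₁, y₁) of x² - 195y² = 1.
  Expand √195 as a continued fraction. a₀ = ⌊√195⌋ = 13; iterate m_{k+1} = d_k·a_k − m_k, d_{k+1} = (195 − m_{k+1}²)/d_k, a_{k+1} = ⌊(a₀ + m_{k+1})/d_{k+1}⌋ (starting m₀ = 0, d₀ = 1), with convergents p_k = a_k·p_{k-1} + p_{k-2}, q_k = a_k·q_{k-1} + q_{k-2} (p₋₁ = 1, q₋₁ = 0):
  k = 0: a₀ = 13; p₀/q₀ = 13/1; p₀² − 195·q₀² = 169 − 195 = -26.
  k = 1: m = 13, d = 26, a = ⌊(13 + 13)/26⌋ = 1; p/q = (1·13 + 1)/(1·1 + 0) = 14/1; p² − 195·q² = 196 − 195 = 1.
  The first convergent with p² − 195·q² = 1 gives the fundamental solution (x₁, y₁) = (14, 1).
Step 2: Apply the recurrence (x_{n+1}, y_{n+1}) = (x₁x_n + 195y₁y_n, x₁y_n + y₁x_n) repeatedly.
  From (x_1, y_1) = (14, 1): x_2 = 14·14 + 195·1·1 = 391; y_2 = 14·1 + 1·14 = 28.
  From (x_2, y_2) = (391, 28): x_3 = 14·391 + 195·1·28 = 10934; y_3 = 14·28 + 1·391 = 783.
  From (x_3, y_3) = (10934, 783): x_4 = 14·10934 + 195·1·783 = 305761; y_4 = 14·783 + 1·10934 = 21896.
  From (x_4, y_4) = (305761, 21896): x_5 = 14·305761 + 195·1·21896 = 8550374; y_5 = 14·21896 + 1·305761 = 612305.
  From (x_5, y_5) = (8550374, 612305): x_6 = 14·8550374 + 195·1·612305 = 239104711; y_6 = 14·612305 + 1·8550374 = 17122644.
Step 3: Verify x_6² - 195·y_6² = 57171062822393521 - 57171062822393520 = 1 (should be 1). ✓

(x_1, y_1) = (14, 1); (x_6, y_6) = (239104711, 17122644).
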